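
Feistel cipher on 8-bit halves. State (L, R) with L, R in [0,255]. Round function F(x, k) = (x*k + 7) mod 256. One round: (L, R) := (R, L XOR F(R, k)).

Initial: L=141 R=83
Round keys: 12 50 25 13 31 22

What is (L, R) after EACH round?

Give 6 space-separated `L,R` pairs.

Answer: 83,102 102,160 160,193 193,116 116,210 210,103

Derivation:
Round 1 (k=12): L=83 R=102
Round 2 (k=50): L=102 R=160
Round 3 (k=25): L=160 R=193
Round 4 (k=13): L=193 R=116
Round 5 (k=31): L=116 R=210
Round 6 (k=22): L=210 R=103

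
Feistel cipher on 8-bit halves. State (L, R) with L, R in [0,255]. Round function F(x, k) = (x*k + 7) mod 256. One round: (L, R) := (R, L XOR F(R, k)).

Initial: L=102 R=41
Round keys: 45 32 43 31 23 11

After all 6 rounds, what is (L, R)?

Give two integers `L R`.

Round 1 (k=45): L=41 R=90
Round 2 (k=32): L=90 R=110
Round 3 (k=43): L=110 R=219
Round 4 (k=31): L=219 R=226
Round 5 (k=23): L=226 R=142
Round 6 (k=11): L=142 R=195

Answer: 142 195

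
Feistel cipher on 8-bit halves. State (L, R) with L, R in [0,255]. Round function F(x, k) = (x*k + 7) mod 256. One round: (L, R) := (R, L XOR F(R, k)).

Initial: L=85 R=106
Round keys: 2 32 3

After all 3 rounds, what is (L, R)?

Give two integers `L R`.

Answer: 173 128

Derivation:
Round 1 (k=2): L=106 R=142
Round 2 (k=32): L=142 R=173
Round 3 (k=3): L=173 R=128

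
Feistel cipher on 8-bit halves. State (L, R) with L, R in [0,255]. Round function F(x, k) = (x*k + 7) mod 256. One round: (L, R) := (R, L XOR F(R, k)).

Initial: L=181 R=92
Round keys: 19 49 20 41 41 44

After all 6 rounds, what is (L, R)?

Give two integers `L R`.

Answer: 169 126

Derivation:
Round 1 (k=19): L=92 R=110
Round 2 (k=49): L=110 R=73
Round 3 (k=20): L=73 R=213
Round 4 (k=41): L=213 R=109
Round 5 (k=41): L=109 R=169
Round 6 (k=44): L=169 R=126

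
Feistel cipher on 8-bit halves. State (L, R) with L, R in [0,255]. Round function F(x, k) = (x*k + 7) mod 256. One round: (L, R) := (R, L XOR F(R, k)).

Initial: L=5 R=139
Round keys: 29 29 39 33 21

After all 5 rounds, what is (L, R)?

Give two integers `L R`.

Round 1 (k=29): L=139 R=195
Round 2 (k=29): L=195 R=149
Round 3 (k=39): L=149 R=121
Round 4 (k=33): L=121 R=53
Round 5 (k=21): L=53 R=25

Answer: 53 25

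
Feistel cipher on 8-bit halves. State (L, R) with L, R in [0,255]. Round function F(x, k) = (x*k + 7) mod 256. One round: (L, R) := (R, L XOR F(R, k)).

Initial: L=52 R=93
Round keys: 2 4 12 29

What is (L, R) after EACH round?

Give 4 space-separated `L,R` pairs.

Round 1 (k=2): L=93 R=245
Round 2 (k=4): L=245 R=134
Round 3 (k=12): L=134 R=186
Round 4 (k=29): L=186 R=159

Answer: 93,245 245,134 134,186 186,159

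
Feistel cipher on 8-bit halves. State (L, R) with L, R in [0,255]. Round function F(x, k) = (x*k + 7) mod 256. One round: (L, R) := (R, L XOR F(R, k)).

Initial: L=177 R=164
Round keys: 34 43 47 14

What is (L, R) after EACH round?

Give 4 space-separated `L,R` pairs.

Round 1 (k=34): L=164 R=126
Round 2 (k=43): L=126 R=149
Round 3 (k=47): L=149 R=28
Round 4 (k=14): L=28 R=26

Answer: 164,126 126,149 149,28 28,26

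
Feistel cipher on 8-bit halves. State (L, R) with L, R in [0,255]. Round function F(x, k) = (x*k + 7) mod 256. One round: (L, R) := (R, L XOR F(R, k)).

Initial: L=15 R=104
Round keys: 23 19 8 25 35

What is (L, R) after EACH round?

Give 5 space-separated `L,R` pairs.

Answer: 104,80 80,159 159,175 175,129 129,5

Derivation:
Round 1 (k=23): L=104 R=80
Round 2 (k=19): L=80 R=159
Round 3 (k=8): L=159 R=175
Round 4 (k=25): L=175 R=129
Round 5 (k=35): L=129 R=5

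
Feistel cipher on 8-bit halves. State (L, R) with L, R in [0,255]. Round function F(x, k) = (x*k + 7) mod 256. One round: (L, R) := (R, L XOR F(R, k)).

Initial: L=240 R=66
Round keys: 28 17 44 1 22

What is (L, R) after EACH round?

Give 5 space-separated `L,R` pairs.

Round 1 (k=28): L=66 R=207
Round 2 (k=17): L=207 R=132
Round 3 (k=44): L=132 R=120
Round 4 (k=1): L=120 R=251
Round 5 (k=22): L=251 R=225

Answer: 66,207 207,132 132,120 120,251 251,225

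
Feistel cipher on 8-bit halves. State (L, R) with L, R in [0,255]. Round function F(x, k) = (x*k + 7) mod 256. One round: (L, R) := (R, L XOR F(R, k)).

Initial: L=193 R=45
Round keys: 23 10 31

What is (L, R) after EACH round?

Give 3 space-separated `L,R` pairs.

Round 1 (k=23): L=45 R=211
Round 2 (k=10): L=211 R=104
Round 3 (k=31): L=104 R=76

Answer: 45,211 211,104 104,76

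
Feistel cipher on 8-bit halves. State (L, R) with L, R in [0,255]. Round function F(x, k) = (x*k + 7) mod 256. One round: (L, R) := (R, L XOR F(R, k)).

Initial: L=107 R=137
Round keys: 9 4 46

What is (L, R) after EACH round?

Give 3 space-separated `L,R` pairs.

Answer: 137,179 179,90 90,128

Derivation:
Round 1 (k=9): L=137 R=179
Round 2 (k=4): L=179 R=90
Round 3 (k=46): L=90 R=128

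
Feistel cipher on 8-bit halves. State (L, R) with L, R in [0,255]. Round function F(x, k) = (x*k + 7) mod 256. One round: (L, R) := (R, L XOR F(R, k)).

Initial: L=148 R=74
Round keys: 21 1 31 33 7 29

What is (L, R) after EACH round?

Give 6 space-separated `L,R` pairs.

Answer: 74,141 141,222 222,100 100,53 53,30 30,88

Derivation:
Round 1 (k=21): L=74 R=141
Round 2 (k=1): L=141 R=222
Round 3 (k=31): L=222 R=100
Round 4 (k=33): L=100 R=53
Round 5 (k=7): L=53 R=30
Round 6 (k=29): L=30 R=88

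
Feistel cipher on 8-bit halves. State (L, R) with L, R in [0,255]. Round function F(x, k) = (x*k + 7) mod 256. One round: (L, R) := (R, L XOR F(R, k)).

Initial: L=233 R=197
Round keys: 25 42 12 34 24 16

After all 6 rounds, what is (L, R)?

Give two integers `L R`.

Answer: 149 64

Derivation:
Round 1 (k=25): L=197 R=173
Round 2 (k=42): L=173 R=172
Round 3 (k=12): L=172 R=186
Round 4 (k=34): L=186 R=23
Round 5 (k=24): L=23 R=149
Round 6 (k=16): L=149 R=64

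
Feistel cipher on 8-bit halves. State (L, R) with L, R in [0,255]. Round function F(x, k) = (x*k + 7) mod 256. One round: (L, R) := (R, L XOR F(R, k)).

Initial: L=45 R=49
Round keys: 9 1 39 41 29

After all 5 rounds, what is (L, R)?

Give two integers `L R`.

Round 1 (k=9): L=49 R=237
Round 2 (k=1): L=237 R=197
Round 3 (k=39): L=197 R=231
Round 4 (k=41): L=231 R=195
Round 5 (k=29): L=195 R=249

Answer: 195 249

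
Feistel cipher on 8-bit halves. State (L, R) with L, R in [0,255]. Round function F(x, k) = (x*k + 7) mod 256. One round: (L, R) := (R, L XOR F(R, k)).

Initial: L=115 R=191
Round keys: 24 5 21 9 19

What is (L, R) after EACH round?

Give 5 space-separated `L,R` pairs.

Round 1 (k=24): L=191 R=156
Round 2 (k=5): L=156 R=172
Round 3 (k=21): L=172 R=191
Round 4 (k=9): L=191 R=18
Round 5 (k=19): L=18 R=226

Answer: 191,156 156,172 172,191 191,18 18,226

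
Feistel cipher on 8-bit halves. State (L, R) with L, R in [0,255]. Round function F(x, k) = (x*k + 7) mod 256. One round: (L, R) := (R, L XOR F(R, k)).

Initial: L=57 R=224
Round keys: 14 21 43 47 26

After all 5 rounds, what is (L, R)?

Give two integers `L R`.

Round 1 (k=14): L=224 R=126
Round 2 (k=21): L=126 R=189
Round 3 (k=43): L=189 R=184
Round 4 (k=47): L=184 R=114
Round 5 (k=26): L=114 R=35

Answer: 114 35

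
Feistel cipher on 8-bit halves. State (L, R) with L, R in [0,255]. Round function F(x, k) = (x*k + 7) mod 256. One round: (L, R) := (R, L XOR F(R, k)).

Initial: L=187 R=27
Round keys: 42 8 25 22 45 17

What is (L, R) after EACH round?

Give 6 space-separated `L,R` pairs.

Round 1 (k=42): L=27 R=206
Round 2 (k=8): L=206 R=108
Round 3 (k=25): L=108 R=93
Round 4 (k=22): L=93 R=105
Round 5 (k=45): L=105 R=33
Round 6 (k=17): L=33 R=81

Answer: 27,206 206,108 108,93 93,105 105,33 33,81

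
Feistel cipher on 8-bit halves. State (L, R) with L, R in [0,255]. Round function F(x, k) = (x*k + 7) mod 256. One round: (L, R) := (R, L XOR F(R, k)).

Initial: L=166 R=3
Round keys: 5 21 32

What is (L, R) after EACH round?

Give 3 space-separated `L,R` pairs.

Round 1 (k=5): L=3 R=176
Round 2 (k=21): L=176 R=116
Round 3 (k=32): L=116 R=55

Answer: 3,176 176,116 116,55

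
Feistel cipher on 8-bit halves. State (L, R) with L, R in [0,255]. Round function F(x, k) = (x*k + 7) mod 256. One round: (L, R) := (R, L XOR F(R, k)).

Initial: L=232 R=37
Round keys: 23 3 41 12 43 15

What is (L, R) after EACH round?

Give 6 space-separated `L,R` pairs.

Answer: 37,178 178,56 56,77 77,155 155,93 93,225

Derivation:
Round 1 (k=23): L=37 R=178
Round 2 (k=3): L=178 R=56
Round 3 (k=41): L=56 R=77
Round 4 (k=12): L=77 R=155
Round 5 (k=43): L=155 R=93
Round 6 (k=15): L=93 R=225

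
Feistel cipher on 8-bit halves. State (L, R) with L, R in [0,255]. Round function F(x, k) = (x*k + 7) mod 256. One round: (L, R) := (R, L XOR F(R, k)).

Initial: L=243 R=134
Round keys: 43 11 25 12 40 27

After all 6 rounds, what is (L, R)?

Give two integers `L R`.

Round 1 (k=43): L=134 R=122
Round 2 (k=11): L=122 R=195
Round 3 (k=25): L=195 R=104
Round 4 (k=12): L=104 R=36
Round 5 (k=40): L=36 R=207
Round 6 (k=27): L=207 R=248

Answer: 207 248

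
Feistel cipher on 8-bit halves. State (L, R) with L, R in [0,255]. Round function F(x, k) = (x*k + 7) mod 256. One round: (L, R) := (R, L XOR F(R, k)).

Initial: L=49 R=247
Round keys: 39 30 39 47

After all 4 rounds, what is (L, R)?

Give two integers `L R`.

Answer: 204 121

Derivation:
Round 1 (k=39): L=247 R=153
Round 2 (k=30): L=153 R=2
Round 3 (k=39): L=2 R=204
Round 4 (k=47): L=204 R=121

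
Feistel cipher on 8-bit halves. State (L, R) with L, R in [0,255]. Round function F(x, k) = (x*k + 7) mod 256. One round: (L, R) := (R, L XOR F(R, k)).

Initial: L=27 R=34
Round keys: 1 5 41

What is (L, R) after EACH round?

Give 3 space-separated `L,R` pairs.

Round 1 (k=1): L=34 R=50
Round 2 (k=5): L=50 R=35
Round 3 (k=41): L=35 R=144

Answer: 34,50 50,35 35,144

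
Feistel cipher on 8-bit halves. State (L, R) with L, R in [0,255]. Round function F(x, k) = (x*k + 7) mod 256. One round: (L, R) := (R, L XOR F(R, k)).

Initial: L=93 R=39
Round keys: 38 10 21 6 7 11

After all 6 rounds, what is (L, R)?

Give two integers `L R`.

Round 1 (k=38): L=39 R=140
Round 2 (k=10): L=140 R=88
Round 3 (k=21): L=88 R=179
Round 4 (k=6): L=179 R=97
Round 5 (k=7): L=97 R=29
Round 6 (k=11): L=29 R=39

Answer: 29 39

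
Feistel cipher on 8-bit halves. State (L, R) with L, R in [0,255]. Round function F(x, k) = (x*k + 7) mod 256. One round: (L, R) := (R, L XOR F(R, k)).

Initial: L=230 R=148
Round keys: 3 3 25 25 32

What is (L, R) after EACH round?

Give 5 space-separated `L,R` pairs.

Round 1 (k=3): L=148 R=37
Round 2 (k=3): L=37 R=226
Round 3 (k=25): L=226 R=60
Round 4 (k=25): L=60 R=1
Round 5 (k=32): L=1 R=27

Answer: 148,37 37,226 226,60 60,1 1,27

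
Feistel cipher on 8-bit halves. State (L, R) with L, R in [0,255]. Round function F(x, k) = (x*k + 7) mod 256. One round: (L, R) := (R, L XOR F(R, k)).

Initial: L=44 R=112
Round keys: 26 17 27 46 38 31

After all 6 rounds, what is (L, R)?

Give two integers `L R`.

Round 1 (k=26): L=112 R=75
Round 2 (k=17): L=75 R=114
Round 3 (k=27): L=114 R=70
Round 4 (k=46): L=70 R=233
Round 5 (k=38): L=233 R=219
Round 6 (k=31): L=219 R=101

Answer: 219 101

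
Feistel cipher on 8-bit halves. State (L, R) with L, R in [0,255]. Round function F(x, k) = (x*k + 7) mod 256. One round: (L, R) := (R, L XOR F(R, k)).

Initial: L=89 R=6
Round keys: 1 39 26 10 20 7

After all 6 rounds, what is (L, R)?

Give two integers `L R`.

Round 1 (k=1): L=6 R=84
Round 2 (k=39): L=84 R=213
Round 3 (k=26): L=213 R=253
Round 4 (k=10): L=253 R=60
Round 5 (k=20): L=60 R=74
Round 6 (k=7): L=74 R=49

Answer: 74 49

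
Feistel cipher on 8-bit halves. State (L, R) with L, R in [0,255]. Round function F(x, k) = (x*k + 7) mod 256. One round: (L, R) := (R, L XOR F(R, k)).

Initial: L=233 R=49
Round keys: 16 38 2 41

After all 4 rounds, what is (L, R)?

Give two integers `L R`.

Round 1 (k=16): L=49 R=254
Round 2 (k=38): L=254 R=138
Round 3 (k=2): L=138 R=229
Round 4 (k=41): L=229 R=62

Answer: 229 62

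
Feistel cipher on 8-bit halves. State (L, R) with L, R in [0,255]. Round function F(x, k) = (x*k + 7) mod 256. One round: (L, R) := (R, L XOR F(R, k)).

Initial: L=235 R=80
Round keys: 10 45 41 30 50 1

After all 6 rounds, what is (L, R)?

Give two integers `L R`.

Round 1 (k=10): L=80 R=204
Round 2 (k=45): L=204 R=179
Round 3 (k=41): L=179 R=126
Round 4 (k=30): L=126 R=120
Round 5 (k=50): L=120 R=9
Round 6 (k=1): L=9 R=104

Answer: 9 104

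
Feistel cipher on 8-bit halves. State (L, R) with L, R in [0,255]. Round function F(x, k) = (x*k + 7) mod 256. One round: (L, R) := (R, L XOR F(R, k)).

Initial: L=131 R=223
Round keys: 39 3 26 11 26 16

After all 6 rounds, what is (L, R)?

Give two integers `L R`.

Round 1 (k=39): L=223 R=131
Round 2 (k=3): L=131 R=79
Round 3 (k=26): L=79 R=142
Round 4 (k=11): L=142 R=110
Round 5 (k=26): L=110 R=189
Round 6 (k=16): L=189 R=185

Answer: 189 185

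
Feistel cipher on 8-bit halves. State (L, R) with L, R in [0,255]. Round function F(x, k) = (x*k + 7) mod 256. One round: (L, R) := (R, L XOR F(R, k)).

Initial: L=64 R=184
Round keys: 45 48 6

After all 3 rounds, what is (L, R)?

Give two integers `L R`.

Answer: 111 190

Derivation:
Round 1 (k=45): L=184 R=31
Round 2 (k=48): L=31 R=111
Round 3 (k=6): L=111 R=190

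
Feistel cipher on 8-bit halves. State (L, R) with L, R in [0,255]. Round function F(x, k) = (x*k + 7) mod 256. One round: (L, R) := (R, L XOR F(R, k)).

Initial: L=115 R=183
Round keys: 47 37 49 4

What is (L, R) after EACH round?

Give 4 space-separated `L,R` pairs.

Answer: 183,211 211,49 49,187 187,194

Derivation:
Round 1 (k=47): L=183 R=211
Round 2 (k=37): L=211 R=49
Round 3 (k=49): L=49 R=187
Round 4 (k=4): L=187 R=194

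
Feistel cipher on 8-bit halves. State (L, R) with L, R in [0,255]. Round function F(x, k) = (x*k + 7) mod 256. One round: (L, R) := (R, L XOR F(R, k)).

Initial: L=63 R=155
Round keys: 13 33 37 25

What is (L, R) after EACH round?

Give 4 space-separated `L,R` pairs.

Round 1 (k=13): L=155 R=217
Round 2 (k=33): L=217 R=155
Round 3 (k=37): L=155 R=183
Round 4 (k=25): L=183 R=125

Answer: 155,217 217,155 155,183 183,125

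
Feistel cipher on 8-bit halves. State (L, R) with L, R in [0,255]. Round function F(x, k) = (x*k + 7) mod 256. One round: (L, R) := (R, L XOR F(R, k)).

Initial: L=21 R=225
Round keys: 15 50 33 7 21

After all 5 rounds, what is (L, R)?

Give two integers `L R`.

Round 1 (k=15): L=225 R=35
Round 2 (k=50): L=35 R=60
Round 3 (k=33): L=60 R=224
Round 4 (k=7): L=224 R=27
Round 5 (k=21): L=27 R=222

Answer: 27 222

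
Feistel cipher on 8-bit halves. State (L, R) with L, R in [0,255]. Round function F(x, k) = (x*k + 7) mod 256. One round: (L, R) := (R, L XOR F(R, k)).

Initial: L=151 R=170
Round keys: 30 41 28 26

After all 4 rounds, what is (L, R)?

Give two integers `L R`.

Answer: 199 156

Derivation:
Round 1 (k=30): L=170 R=100
Round 2 (k=41): L=100 R=161
Round 3 (k=28): L=161 R=199
Round 4 (k=26): L=199 R=156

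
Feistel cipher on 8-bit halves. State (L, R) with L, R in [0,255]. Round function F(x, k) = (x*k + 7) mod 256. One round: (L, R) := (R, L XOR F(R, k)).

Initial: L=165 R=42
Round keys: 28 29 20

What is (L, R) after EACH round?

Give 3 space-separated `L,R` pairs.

Answer: 42,58 58,179 179,57

Derivation:
Round 1 (k=28): L=42 R=58
Round 2 (k=29): L=58 R=179
Round 3 (k=20): L=179 R=57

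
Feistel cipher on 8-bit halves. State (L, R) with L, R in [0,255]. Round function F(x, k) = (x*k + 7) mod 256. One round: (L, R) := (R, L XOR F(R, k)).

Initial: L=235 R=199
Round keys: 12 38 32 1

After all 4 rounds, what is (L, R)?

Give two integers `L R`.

Round 1 (k=12): L=199 R=176
Round 2 (k=38): L=176 R=224
Round 3 (k=32): L=224 R=183
Round 4 (k=1): L=183 R=94

Answer: 183 94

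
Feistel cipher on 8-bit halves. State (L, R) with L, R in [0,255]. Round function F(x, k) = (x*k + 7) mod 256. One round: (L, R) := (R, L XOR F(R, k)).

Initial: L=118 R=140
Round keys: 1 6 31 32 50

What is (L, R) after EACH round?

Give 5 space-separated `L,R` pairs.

Round 1 (k=1): L=140 R=229
Round 2 (k=6): L=229 R=233
Round 3 (k=31): L=233 R=219
Round 4 (k=32): L=219 R=142
Round 5 (k=50): L=142 R=24

Answer: 140,229 229,233 233,219 219,142 142,24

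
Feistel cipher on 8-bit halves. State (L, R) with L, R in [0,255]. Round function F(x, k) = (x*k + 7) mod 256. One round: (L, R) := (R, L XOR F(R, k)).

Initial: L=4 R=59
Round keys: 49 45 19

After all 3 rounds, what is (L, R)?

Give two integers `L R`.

Round 1 (k=49): L=59 R=86
Round 2 (k=45): L=86 R=30
Round 3 (k=19): L=30 R=23

Answer: 30 23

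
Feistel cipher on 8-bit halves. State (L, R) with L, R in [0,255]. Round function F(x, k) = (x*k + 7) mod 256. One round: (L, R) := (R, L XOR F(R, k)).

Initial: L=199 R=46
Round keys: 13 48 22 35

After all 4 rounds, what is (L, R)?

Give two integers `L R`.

Answer: 215 165

Derivation:
Round 1 (k=13): L=46 R=154
Round 2 (k=48): L=154 R=201
Round 3 (k=22): L=201 R=215
Round 4 (k=35): L=215 R=165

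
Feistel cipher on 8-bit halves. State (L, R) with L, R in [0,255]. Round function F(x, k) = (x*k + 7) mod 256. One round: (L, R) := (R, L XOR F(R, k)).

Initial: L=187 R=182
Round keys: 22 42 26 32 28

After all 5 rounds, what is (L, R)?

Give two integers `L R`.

Round 1 (k=22): L=182 R=16
Round 2 (k=42): L=16 R=17
Round 3 (k=26): L=17 R=209
Round 4 (k=32): L=209 R=54
Round 5 (k=28): L=54 R=62

Answer: 54 62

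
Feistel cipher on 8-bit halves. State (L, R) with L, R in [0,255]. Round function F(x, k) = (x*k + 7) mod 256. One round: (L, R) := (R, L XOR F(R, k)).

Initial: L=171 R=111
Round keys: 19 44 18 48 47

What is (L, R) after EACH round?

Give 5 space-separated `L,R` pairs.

Round 1 (k=19): L=111 R=239
Round 2 (k=44): L=239 R=116
Round 3 (k=18): L=116 R=192
Round 4 (k=48): L=192 R=115
Round 5 (k=47): L=115 R=228

Answer: 111,239 239,116 116,192 192,115 115,228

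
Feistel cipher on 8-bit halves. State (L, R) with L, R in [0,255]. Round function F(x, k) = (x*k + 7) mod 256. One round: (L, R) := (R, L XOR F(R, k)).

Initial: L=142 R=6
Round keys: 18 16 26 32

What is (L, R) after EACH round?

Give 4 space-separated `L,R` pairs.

Round 1 (k=18): L=6 R=253
Round 2 (k=16): L=253 R=209
Round 3 (k=26): L=209 R=188
Round 4 (k=32): L=188 R=86

Answer: 6,253 253,209 209,188 188,86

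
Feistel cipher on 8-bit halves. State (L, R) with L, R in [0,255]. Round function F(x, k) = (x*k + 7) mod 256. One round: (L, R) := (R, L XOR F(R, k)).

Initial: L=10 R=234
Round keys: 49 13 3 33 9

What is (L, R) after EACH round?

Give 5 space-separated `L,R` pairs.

Answer: 234,219 219,204 204,176 176,123 123,234

Derivation:
Round 1 (k=49): L=234 R=219
Round 2 (k=13): L=219 R=204
Round 3 (k=3): L=204 R=176
Round 4 (k=33): L=176 R=123
Round 5 (k=9): L=123 R=234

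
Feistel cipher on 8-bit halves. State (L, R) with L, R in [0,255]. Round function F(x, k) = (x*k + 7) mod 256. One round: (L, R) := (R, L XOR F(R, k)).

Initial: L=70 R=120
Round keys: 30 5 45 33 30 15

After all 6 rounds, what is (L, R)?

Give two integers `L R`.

Answer: 247 245

Derivation:
Round 1 (k=30): L=120 R=81
Round 2 (k=5): L=81 R=228
Round 3 (k=45): L=228 R=74
Round 4 (k=33): L=74 R=117
Round 5 (k=30): L=117 R=247
Round 6 (k=15): L=247 R=245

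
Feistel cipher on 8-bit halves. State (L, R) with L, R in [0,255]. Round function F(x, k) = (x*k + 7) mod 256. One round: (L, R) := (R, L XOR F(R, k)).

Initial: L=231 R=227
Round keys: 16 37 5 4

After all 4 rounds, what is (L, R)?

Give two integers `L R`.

Answer: 27 135

Derivation:
Round 1 (k=16): L=227 R=208
Round 2 (k=37): L=208 R=244
Round 3 (k=5): L=244 R=27
Round 4 (k=4): L=27 R=135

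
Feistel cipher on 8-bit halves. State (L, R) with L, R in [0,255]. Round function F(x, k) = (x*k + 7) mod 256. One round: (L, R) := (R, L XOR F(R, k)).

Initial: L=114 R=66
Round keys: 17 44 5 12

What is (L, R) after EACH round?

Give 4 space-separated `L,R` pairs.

Answer: 66,27 27,233 233,143 143,82

Derivation:
Round 1 (k=17): L=66 R=27
Round 2 (k=44): L=27 R=233
Round 3 (k=5): L=233 R=143
Round 4 (k=12): L=143 R=82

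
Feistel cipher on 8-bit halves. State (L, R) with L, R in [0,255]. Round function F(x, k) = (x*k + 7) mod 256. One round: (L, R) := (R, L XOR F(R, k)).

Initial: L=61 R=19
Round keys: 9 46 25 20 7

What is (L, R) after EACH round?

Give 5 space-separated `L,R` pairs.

Answer: 19,143 143,170 170,46 46,53 53,84

Derivation:
Round 1 (k=9): L=19 R=143
Round 2 (k=46): L=143 R=170
Round 3 (k=25): L=170 R=46
Round 4 (k=20): L=46 R=53
Round 5 (k=7): L=53 R=84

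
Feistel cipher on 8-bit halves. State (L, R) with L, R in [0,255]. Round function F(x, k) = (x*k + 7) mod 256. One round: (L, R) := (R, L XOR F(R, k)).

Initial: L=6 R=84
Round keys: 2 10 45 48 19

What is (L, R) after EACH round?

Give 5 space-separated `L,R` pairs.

Round 1 (k=2): L=84 R=169
Round 2 (k=10): L=169 R=245
Round 3 (k=45): L=245 R=177
Round 4 (k=48): L=177 R=194
Round 5 (k=19): L=194 R=220

Answer: 84,169 169,245 245,177 177,194 194,220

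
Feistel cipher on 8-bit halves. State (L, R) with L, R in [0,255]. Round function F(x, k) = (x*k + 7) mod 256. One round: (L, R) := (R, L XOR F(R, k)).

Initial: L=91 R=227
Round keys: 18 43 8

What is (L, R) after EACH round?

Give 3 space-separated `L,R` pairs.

Answer: 227,166 166,10 10,241

Derivation:
Round 1 (k=18): L=227 R=166
Round 2 (k=43): L=166 R=10
Round 3 (k=8): L=10 R=241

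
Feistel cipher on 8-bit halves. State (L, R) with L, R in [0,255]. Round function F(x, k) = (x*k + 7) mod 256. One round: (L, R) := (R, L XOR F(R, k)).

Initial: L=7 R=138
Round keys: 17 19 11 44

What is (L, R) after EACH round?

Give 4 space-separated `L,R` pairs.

Round 1 (k=17): L=138 R=54
Round 2 (k=19): L=54 R=131
Round 3 (k=11): L=131 R=158
Round 4 (k=44): L=158 R=172

Answer: 138,54 54,131 131,158 158,172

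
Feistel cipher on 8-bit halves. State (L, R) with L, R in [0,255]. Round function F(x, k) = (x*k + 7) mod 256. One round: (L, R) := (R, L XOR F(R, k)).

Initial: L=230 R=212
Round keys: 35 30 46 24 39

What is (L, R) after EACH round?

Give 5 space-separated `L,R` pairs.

Answer: 212,229 229,9 9,64 64,14 14,105

Derivation:
Round 1 (k=35): L=212 R=229
Round 2 (k=30): L=229 R=9
Round 3 (k=46): L=9 R=64
Round 4 (k=24): L=64 R=14
Round 5 (k=39): L=14 R=105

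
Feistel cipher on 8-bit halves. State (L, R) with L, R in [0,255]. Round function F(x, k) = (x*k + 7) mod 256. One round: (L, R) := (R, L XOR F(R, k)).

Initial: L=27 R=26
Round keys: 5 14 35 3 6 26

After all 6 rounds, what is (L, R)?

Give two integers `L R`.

Answer: 155 123

Derivation:
Round 1 (k=5): L=26 R=146
Round 2 (k=14): L=146 R=25
Round 3 (k=35): L=25 R=224
Round 4 (k=3): L=224 R=190
Round 5 (k=6): L=190 R=155
Round 6 (k=26): L=155 R=123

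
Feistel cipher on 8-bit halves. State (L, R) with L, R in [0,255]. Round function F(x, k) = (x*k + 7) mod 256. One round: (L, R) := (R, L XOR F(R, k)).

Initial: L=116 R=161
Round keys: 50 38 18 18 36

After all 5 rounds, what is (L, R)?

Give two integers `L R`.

Answer: 191 1

Derivation:
Round 1 (k=50): L=161 R=13
Round 2 (k=38): L=13 R=84
Round 3 (k=18): L=84 R=226
Round 4 (k=18): L=226 R=191
Round 5 (k=36): L=191 R=1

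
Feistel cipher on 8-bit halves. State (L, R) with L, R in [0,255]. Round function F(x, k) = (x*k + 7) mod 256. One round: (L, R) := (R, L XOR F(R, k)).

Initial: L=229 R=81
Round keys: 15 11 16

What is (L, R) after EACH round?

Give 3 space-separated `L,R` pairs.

Round 1 (k=15): L=81 R=35
Round 2 (k=11): L=35 R=217
Round 3 (k=16): L=217 R=180

Answer: 81,35 35,217 217,180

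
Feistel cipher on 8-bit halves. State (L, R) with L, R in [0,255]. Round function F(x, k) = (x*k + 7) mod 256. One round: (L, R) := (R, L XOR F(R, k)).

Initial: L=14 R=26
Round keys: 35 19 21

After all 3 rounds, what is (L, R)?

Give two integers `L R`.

Answer: 146 154

Derivation:
Round 1 (k=35): L=26 R=155
Round 2 (k=19): L=155 R=146
Round 3 (k=21): L=146 R=154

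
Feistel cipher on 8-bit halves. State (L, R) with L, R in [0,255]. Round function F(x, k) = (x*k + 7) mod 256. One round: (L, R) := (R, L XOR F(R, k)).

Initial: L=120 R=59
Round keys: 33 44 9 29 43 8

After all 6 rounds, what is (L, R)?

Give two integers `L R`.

Round 1 (k=33): L=59 R=218
Round 2 (k=44): L=218 R=68
Round 3 (k=9): L=68 R=177
Round 4 (k=29): L=177 R=80
Round 5 (k=43): L=80 R=198
Round 6 (k=8): L=198 R=103

Answer: 198 103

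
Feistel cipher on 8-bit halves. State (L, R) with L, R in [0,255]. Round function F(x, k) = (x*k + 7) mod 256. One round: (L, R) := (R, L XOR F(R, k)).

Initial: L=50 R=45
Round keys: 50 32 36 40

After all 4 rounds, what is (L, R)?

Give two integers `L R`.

Round 1 (k=50): L=45 R=227
Round 2 (k=32): L=227 R=74
Round 3 (k=36): L=74 R=140
Round 4 (k=40): L=140 R=173

Answer: 140 173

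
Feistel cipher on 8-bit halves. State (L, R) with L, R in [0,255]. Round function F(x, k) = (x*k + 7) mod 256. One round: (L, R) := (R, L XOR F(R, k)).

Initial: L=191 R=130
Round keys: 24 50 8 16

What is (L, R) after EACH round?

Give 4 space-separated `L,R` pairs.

Answer: 130,136 136,21 21,39 39,98

Derivation:
Round 1 (k=24): L=130 R=136
Round 2 (k=50): L=136 R=21
Round 3 (k=8): L=21 R=39
Round 4 (k=16): L=39 R=98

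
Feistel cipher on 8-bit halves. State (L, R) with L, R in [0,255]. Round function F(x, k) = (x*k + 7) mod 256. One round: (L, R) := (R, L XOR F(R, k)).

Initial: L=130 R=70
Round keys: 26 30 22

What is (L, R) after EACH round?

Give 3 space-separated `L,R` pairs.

Answer: 70,161 161,163 163,168

Derivation:
Round 1 (k=26): L=70 R=161
Round 2 (k=30): L=161 R=163
Round 3 (k=22): L=163 R=168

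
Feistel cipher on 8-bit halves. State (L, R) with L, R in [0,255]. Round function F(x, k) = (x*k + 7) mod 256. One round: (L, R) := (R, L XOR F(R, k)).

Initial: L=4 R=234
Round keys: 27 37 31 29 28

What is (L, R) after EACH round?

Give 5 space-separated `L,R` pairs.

Round 1 (k=27): L=234 R=177
Round 2 (k=37): L=177 R=118
Round 3 (k=31): L=118 R=224
Round 4 (k=29): L=224 R=17
Round 5 (k=28): L=17 R=3

Answer: 234,177 177,118 118,224 224,17 17,3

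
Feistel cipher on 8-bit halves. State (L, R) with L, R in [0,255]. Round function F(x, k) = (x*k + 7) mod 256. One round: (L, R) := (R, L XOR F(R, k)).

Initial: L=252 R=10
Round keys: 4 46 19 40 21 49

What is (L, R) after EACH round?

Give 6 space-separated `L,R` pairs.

Round 1 (k=4): L=10 R=211
Round 2 (k=46): L=211 R=251
Round 3 (k=19): L=251 R=123
Round 4 (k=40): L=123 R=196
Round 5 (k=21): L=196 R=96
Round 6 (k=49): L=96 R=163

Answer: 10,211 211,251 251,123 123,196 196,96 96,163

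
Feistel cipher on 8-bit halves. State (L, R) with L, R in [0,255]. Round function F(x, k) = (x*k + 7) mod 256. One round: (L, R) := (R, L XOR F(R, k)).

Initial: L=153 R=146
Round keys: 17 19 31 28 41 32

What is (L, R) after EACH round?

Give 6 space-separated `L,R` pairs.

Answer: 146,32 32,245 245,146 146,10 10,51 51,109

Derivation:
Round 1 (k=17): L=146 R=32
Round 2 (k=19): L=32 R=245
Round 3 (k=31): L=245 R=146
Round 4 (k=28): L=146 R=10
Round 5 (k=41): L=10 R=51
Round 6 (k=32): L=51 R=109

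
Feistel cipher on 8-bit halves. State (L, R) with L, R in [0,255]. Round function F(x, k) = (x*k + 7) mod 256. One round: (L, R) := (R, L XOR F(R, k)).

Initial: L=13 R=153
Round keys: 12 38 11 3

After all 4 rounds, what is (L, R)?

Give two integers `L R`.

Answer: 195 242

Derivation:
Round 1 (k=12): L=153 R=62
Round 2 (k=38): L=62 R=162
Round 3 (k=11): L=162 R=195
Round 4 (k=3): L=195 R=242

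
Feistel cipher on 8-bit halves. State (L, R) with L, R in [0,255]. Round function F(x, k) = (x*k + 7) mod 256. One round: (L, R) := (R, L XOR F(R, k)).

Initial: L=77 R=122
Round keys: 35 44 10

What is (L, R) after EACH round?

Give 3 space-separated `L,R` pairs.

Answer: 122,248 248,221 221,81

Derivation:
Round 1 (k=35): L=122 R=248
Round 2 (k=44): L=248 R=221
Round 3 (k=10): L=221 R=81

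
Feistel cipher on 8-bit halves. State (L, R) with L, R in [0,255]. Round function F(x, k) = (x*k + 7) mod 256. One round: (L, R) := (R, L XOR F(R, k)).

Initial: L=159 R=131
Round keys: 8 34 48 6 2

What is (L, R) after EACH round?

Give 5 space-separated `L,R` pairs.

Round 1 (k=8): L=131 R=128
Round 2 (k=34): L=128 R=132
Round 3 (k=48): L=132 R=71
Round 4 (k=6): L=71 R=53
Round 5 (k=2): L=53 R=54

Answer: 131,128 128,132 132,71 71,53 53,54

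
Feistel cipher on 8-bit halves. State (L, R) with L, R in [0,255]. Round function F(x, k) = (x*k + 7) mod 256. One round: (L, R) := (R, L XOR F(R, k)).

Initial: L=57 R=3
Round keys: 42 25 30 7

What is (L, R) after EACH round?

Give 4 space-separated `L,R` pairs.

Round 1 (k=42): L=3 R=188
Round 2 (k=25): L=188 R=96
Round 3 (k=30): L=96 R=251
Round 4 (k=7): L=251 R=132

Answer: 3,188 188,96 96,251 251,132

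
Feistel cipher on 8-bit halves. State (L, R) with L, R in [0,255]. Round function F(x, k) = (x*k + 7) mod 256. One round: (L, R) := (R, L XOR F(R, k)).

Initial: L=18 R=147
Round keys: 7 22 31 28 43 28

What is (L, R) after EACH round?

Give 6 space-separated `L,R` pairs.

Answer: 147,30 30,8 8,225 225,171 171,33 33,8

Derivation:
Round 1 (k=7): L=147 R=30
Round 2 (k=22): L=30 R=8
Round 3 (k=31): L=8 R=225
Round 4 (k=28): L=225 R=171
Round 5 (k=43): L=171 R=33
Round 6 (k=28): L=33 R=8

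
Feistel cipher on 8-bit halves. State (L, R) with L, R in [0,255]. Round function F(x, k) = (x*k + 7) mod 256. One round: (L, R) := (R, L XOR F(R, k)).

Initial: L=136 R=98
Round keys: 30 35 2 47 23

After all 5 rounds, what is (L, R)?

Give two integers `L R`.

Answer: 221 50

Derivation:
Round 1 (k=30): L=98 R=11
Round 2 (k=35): L=11 R=234
Round 3 (k=2): L=234 R=208
Round 4 (k=47): L=208 R=221
Round 5 (k=23): L=221 R=50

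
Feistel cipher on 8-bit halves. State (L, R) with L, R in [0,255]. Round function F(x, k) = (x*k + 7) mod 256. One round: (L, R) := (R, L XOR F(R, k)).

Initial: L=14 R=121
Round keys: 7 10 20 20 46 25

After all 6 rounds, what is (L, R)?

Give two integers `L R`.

Answer: 122 108

Derivation:
Round 1 (k=7): L=121 R=88
Round 2 (k=10): L=88 R=14
Round 3 (k=20): L=14 R=71
Round 4 (k=20): L=71 R=157
Round 5 (k=46): L=157 R=122
Round 6 (k=25): L=122 R=108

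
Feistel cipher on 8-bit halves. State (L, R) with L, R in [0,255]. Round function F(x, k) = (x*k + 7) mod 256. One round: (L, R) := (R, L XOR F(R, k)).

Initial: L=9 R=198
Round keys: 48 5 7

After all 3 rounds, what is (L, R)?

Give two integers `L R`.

Round 1 (k=48): L=198 R=46
Round 2 (k=5): L=46 R=43
Round 3 (k=7): L=43 R=26

Answer: 43 26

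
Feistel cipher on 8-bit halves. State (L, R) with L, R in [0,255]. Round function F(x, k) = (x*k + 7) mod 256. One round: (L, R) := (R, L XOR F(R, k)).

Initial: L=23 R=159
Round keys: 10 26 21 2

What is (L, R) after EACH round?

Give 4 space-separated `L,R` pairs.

Answer: 159,42 42,212 212,65 65,93

Derivation:
Round 1 (k=10): L=159 R=42
Round 2 (k=26): L=42 R=212
Round 3 (k=21): L=212 R=65
Round 4 (k=2): L=65 R=93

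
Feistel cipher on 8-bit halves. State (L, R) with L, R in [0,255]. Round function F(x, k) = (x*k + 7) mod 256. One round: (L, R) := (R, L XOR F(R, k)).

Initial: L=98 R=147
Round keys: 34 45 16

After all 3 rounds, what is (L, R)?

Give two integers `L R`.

Round 1 (k=34): L=147 R=239
Round 2 (k=45): L=239 R=153
Round 3 (k=16): L=153 R=120

Answer: 153 120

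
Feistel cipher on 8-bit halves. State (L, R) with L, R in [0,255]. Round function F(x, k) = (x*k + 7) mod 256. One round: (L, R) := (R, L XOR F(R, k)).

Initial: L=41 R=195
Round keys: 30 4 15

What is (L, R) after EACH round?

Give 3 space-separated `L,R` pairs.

Round 1 (k=30): L=195 R=200
Round 2 (k=4): L=200 R=228
Round 3 (k=15): L=228 R=171

Answer: 195,200 200,228 228,171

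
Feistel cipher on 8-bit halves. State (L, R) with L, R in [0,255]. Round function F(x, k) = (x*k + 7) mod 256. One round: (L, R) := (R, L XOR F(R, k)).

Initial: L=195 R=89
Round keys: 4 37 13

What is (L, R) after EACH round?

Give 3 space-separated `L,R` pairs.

Round 1 (k=4): L=89 R=168
Round 2 (k=37): L=168 R=22
Round 3 (k=13): L=22 R=141

Answer: 89,168 168,22 22,141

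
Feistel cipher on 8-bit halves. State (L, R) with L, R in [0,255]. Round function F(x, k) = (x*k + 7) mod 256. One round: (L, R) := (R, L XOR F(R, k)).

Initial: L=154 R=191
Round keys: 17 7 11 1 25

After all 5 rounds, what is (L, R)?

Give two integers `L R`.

Round 1 (k=17): L=191 R=44
Round 2 (k=7): L=44 R=132
Round 3 (k=11): L=132 R=159
Round 4 (k=1): L=159 R=34
Round 5 (k=25): L=34 R=198

Answer: 34 198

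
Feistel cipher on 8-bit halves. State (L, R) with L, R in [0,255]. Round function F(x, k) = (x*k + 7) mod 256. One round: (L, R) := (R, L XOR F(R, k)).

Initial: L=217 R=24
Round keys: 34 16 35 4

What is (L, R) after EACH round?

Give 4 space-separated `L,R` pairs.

Round 1 (k=34): L=24 R=238
Round 2 (k=16): L=238 R=255
Round 3 (k=35): L=255 R=10
Round 4 (k=4): L=10 R=208

Answer: 24,238 238,255 255,10 10,208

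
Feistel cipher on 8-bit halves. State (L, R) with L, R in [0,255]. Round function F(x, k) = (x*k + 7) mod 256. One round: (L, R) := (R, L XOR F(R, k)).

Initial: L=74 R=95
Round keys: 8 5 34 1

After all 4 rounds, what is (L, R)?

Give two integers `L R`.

Answer: 48 248

Derivation:
Round 1 (k=8): L=95 R=181
Round 2 (k=5): L=181 R=207
Round 3 (k=34): L=207 R=48
Round 4 (k=1): L=48 R=248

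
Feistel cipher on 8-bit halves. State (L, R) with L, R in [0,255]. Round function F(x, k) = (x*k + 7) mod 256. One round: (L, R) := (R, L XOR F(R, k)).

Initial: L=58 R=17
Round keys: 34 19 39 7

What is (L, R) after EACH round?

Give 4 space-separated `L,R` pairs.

Round 1 (k=34): L=17 R=115
Round 2 (k=19): L=115 R=129
Round 3 (k=39): L=129 R=221
Round 4 (k=7): L=221 R=147

Answer: 17,115 115,129 129,221 221,147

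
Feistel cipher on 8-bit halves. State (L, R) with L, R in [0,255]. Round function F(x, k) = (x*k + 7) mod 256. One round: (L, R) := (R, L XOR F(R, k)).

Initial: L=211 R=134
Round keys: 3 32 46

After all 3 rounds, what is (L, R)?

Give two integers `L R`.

Round 1 (k=3): L=134 R=74
Round 2 (k=32): L=74 R=193
Round 3 (k=46): L=193 R=255

Answer: 193 255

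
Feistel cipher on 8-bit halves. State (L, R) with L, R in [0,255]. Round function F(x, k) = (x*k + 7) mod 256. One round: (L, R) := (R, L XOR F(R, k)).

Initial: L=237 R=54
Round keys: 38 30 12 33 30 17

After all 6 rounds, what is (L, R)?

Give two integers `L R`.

Round 1 (k=38): L=54 R=230
Round 2 (k=30): L=230 R=205
Round 3 (k=12): L=205 R=69
Round 4 (k=33): L=69 R=33
Round 5 (k=30): L=33 R=160
Round 6 (k=17): L=160 R=134

Answer: 160 134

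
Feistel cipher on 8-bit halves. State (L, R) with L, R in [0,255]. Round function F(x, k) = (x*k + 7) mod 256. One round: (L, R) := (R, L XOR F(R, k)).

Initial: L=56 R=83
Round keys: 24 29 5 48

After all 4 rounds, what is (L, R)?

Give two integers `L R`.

Answer: 107 70

Derivation:
Round 1 (k=24): L=83 R=247
Round 2 (k=29): L=247 R=81
Round 3 (k=5): L=81 R=107
Round 4 (k=48): L=107 R=70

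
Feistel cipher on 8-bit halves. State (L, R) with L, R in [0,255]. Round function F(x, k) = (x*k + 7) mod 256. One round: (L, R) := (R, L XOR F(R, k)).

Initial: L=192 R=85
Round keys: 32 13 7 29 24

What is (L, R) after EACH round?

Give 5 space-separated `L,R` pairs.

Answer: 85,103 103,23 23,207 207,109 109,240

Derivation:
Round 1 (k=32): L=85 R=103
Round 2 (k=13): L=103 R=23
Round 3 (k=7): L=23 R=207
Round 4 (k=29): L=207 R=109
Round 5 (k=24): L=109 R=240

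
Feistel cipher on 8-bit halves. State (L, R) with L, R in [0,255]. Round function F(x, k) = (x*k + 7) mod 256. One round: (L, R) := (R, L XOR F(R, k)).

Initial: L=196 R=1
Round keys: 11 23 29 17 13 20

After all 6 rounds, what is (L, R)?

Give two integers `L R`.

Answer: 94 183

Derivation:
Round 1 (k=11): L=1 R=214
Round 2 (k=23): L=214 R=64
Round 3 (k=29): L=64 R=145
Round 4 (k=17): L=145 R=232
Round 5 (k=13): L=232 R=94
Round 6 (k=20): L=94 R=183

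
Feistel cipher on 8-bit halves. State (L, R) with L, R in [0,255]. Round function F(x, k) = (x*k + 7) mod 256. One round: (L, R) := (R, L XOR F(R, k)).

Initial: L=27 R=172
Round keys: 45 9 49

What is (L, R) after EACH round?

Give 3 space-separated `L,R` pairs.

Round 1 (k=45): L=172 R=88
Round 2 (k=9): L=88 R=179
Round 3 (k=49): L=179 R=18

Answer: 172,88 88,179 179,18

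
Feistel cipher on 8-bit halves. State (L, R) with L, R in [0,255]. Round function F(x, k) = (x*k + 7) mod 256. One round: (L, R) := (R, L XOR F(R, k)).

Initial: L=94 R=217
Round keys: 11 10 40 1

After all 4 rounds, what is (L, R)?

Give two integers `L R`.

Round 1 (k=11): L=217 R=4
Round 2 (k=10): L=4 R=246
Round 3 (k=40): L=246 R=115
Round 4 (k=1): L=115 R=140

Answer: 115 140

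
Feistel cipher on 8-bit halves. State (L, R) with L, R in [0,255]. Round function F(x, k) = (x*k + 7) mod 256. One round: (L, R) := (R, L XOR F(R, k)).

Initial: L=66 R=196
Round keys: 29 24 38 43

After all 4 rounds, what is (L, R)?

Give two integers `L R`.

Answer: 112 76

Derivation:
Round 1 (k=29): L=196 R=121
Round 2 (k=24): L=121 R=155
Round 3 (k=38): L=155 R=112
Round 4 (k=43): L=112 R=76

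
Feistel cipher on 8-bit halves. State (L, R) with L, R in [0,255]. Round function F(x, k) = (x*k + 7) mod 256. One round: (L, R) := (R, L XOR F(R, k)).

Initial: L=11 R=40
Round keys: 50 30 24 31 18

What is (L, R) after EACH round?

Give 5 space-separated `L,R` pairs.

Answer: 40,220 220,231 231,115 115,19 19,46

Derivation:
Round 1 (k=50): L=40 R=220
Round 2 (k=30): L=220 R=231
Round 3 (k=24): L=231 R=115
Round 4 (k=31): L=115 R=19
Round 5 (k=18): L=19 R=46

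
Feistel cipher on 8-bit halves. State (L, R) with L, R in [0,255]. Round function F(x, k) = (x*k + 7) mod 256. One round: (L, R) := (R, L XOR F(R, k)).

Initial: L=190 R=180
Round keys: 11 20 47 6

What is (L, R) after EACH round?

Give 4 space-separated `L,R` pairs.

Round 1 (k=11): L=180 R=125
Round 2 (k=20): L=125 R=127
Round 3 (k=47): L=127 R=37
Round 4 (k=6): L=37 R=154

Answer: 180,125 125,127 127,37 37,154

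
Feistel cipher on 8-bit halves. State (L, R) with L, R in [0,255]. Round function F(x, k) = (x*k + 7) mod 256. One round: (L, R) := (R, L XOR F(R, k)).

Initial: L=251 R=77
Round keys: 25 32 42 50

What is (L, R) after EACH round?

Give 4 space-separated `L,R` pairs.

Answer: 77,119 119,170 170,156 156,213

Derivation:
Round 1 (k=25): L=77 R=119
Round 2 (k=32): L=119 R=170
Round 3 (k=42): L=170 R=156
Round 4 (k=50): L=156 R=213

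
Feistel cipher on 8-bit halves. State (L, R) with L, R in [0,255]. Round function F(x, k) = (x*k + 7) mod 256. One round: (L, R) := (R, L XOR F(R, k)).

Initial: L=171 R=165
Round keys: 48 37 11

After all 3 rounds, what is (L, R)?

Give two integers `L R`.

Answer: 246 197

Derivation:
Round 1 (k=48): L=165 R=92
Round 2 (k=37): L=92 R=246
Round 3 (k=11): L=246 R=197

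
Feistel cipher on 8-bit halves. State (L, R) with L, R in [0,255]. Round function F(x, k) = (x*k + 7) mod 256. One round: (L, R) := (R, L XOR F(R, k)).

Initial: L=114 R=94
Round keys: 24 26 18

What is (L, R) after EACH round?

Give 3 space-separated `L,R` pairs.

Round 1 (k=24): L=94 R=165
Round 2 (k=26): L=165 R=151
Round 3 (k=18): L=151 R=0

Answer: 94,165 165,151 151,0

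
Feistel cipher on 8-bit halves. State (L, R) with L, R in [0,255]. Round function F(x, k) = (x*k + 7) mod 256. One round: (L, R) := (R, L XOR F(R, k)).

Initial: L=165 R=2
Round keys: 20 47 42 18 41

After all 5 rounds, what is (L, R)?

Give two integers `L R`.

Answer: 250 6

Derivation:
Round 1 (k=20): L=2 R=138
Round 2 (k=47): L=138 R=95
Round 3 (k=42): L=95 R=23
Round 4 (k=18): L=23 R=250
Round 5 (k=41): L=250 R=6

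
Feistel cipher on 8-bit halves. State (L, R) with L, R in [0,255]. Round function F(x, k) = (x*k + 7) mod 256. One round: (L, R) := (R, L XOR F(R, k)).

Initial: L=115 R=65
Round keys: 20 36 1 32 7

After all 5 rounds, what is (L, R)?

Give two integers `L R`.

Answer: 65 75

Derivation:
Round 1 (k=20): L=65 R=104
Round 2 (k=36): L=104 R=230
Round 3 (k=1): L=230 R=133
Round 4 (k=32): L=133 R=65
Round 5 (k=7): L=65 R=75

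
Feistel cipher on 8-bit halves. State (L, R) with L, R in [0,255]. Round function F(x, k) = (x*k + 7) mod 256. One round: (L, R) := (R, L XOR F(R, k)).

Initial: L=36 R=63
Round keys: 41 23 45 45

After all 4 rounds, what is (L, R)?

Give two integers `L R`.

Round 1 (k=41): L=63 R=58
Round 2 (k=23): L=58 R=2
Round 3 (k=45): L=2 R=91
Round 4 (k=45): L=91 R=4

Answer: 91 4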